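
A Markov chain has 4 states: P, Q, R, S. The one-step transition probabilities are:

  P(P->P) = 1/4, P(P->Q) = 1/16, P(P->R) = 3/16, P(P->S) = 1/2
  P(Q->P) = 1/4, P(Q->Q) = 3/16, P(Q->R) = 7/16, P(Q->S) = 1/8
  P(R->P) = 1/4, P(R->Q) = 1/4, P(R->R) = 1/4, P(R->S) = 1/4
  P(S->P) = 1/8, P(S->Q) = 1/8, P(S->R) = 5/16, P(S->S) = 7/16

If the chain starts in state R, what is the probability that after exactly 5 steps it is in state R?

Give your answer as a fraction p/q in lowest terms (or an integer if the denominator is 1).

Answer: 75589/262144

Derivation:
Computing P^5 by repeated multiplication:
P^1 =
  P: [1/4, 1/16, 3/16, 1/2]
  Q: [1/4, 3/16, 7/16, 1/8]
  R: [1/4, 1/4, 1/4, 1/4]
  S: [1/8, 1/8, 5/16, 7/16]
P^2 =
  P: [3/16, 35/256, 71/256, 51/128]
  Q: [15/64, 45/256, 71/256, 5/16]
  R: [7/32, 5/32, 19/64, 21/64]
  S: [25/128, 21/128, 75/256, 89/256]
P^3 =
  P: [205/1024, 641/4096, 1183/4096, 363/1024]
  Q: [27/128, 639/4096, 1179/4096, 707/2048]
  R: [107/512, 81/512, 293/1024, 355/1024]
  S: [423/2048, 327/2048, 1189/4096, 1407/4096]
P^4 =
  P: [1685/8192, 10379/65536, 18939/65536, 11369/32768]
  Q: [3389/16384, 10325/65536, 18851/65536, 5701/16384]
  R: [1693/8192, 1291/8192, 4723/16384, 5693/16384]
  S: [6785/32768, 5189/32768, 18907/65536, 22681/65536]
P^5 =
  P: [54167/262144, 165849/1048576, 302539/1048576, 355/1024]
  Q: [27067/131072, 165543/1048576, 302367/1048576, 182065/524288]
  R: [27075/131072, 20705/131072, 75589/262144, 90995/262144]
  S: [108391/524288, 82847/524288, 302389/1048576, 363711/1048576]

(P^5)[R -> R] = 75589/262144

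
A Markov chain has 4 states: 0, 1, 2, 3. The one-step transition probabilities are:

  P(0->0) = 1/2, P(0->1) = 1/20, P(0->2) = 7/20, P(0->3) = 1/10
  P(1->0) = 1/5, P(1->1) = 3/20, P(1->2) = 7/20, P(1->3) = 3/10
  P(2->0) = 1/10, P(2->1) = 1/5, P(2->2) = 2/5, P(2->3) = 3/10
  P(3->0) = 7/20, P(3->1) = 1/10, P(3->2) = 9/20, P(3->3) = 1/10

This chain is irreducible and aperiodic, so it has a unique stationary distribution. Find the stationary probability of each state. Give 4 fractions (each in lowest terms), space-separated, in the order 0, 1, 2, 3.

The stationary distribution satisfies pi = pi * P, i.e.:
  pi_0 = 1/2*pi_0 + 1/5*pi_1 + 1/10*pi_2 + 7/20*pi_3
  pi_1 = 1/20*pi_0 + 3/20*pi_1 + 1/5*pi_2 + 1/10*pi_3
  pi_2 = 7/20*pi_0 + 7/20*pi_1 + 2/5*pi_2 + 9/20*pi_3
  pi_3 = 1/10*pi_0 + 3/10*pi_1 + 3/10*pi_2 + 1/10*pi_3
with normalization: pi_0 + pi_1 + pi_2 + pi_3 = 1.

Using the first 3 balance equations plus normalization, the linear system A*pi = b is:
  [-1/2, 1/5, 1/10, 7/20] . pi = 0
  [1/20, -17/20, 1/5, 1/10] . pi = 0
  [7/20, 7/20, -3/5, 9/20] . pi = 0
  [1, 1, 1, 1] . pi = 1

Solving yields:
  pi_0 = 903/3298
  pi_1 = 435/3298
  pi_2 = 643/1649
  pi_3 = 337/1649

Verification (pi * P):
  903/3298*1/2 + 435/3298*1/5 + 643/1649*1/10 + 337/1649*7/20 = 903/3298 = pi_0  (ok)
  903/3298*1/20 + 435/3298*3/20 + 643/1649*1/5 + 337/1649*1/10 = 435/3298 = pi_1  (ok)
  903/3298*7/20 + 435/3298*7/20 + 643/1649*2/5 + 337/1649*9/20 = 643/1649 = pi_2  (ok)
  903/3298*1/10 + 435/3298*3/10 + 643/1649*3/10 + 337/1649*1/10 = 337/1649 = pi_3  (ok)

Answer: 903/3298 435/3298 643/1649 337/1649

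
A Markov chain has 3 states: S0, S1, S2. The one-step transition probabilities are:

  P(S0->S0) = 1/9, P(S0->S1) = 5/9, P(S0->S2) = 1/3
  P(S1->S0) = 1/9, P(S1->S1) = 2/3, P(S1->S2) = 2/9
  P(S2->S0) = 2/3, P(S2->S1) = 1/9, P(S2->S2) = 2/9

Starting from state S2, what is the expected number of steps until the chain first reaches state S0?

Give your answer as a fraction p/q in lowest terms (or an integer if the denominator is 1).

Let h_i = expected steps to first reach S0 from state i.
Boundary: h_S0 = 0.
First-step equations for the other states:
  h_S1 = 1 + 1/9*h_S0 + 2/3*h_S1 + 2/9*h_S2
  h_S2 = 1 + 2/3*h_S0 + 1/9*h_S1 + 2/9*h_S2

Substituting h_S0 = 0 and rearranging gives the linear system (I - Q) h = 1:
  [1/3, -2/9] . (h_S1, h_S2) = 1
  [-1/9, 7/9] . (h_S1, h_S2) = 1

Solving yields:
  h_S1 = 81/19
  h_S2 = 36/19

Starting state is S2, so the expected hitting time is h_S2 = 36/19.

Answer: 36/19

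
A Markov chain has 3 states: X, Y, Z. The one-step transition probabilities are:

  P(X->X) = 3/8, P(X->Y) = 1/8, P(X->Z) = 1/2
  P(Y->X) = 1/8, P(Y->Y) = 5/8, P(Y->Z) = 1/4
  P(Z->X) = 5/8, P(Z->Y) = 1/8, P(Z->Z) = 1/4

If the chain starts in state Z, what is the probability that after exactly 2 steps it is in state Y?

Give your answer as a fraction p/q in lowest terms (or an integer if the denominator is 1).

Answer: 3/16

Derivation:
Computing P^2 by repeated multiplication:
P^1 =
  X: [3/8, 1/8, 1/2]
  Y: [1/8, 5/8, 1/4]
  Z: [5/8, 1/8, 1/4]
P^2 =
  X: [15/32, 3/16, 11/32]
  Y: [9/32, 7/16, 9/32]
  Z: [13/32, 3/16, 13/32]

(P^2)[Z -> Y] = 3/16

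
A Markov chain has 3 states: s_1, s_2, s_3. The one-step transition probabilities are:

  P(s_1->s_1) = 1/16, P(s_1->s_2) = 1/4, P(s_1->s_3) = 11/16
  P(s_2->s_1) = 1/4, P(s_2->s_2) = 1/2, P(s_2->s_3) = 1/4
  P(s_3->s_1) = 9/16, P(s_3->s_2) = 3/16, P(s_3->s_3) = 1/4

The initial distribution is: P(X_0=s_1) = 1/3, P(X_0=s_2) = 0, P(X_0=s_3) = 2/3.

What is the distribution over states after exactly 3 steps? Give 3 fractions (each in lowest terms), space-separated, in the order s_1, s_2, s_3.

Propagating the distribution step by step (d_{t+1} = d_t * P):
d_0 = (s_1=1/3, s_2=0, s_3=2/3)
  d_1[s_1] = 1/3*1/16 + 0*1/4 + 2/3*9/16 = 19/48
  d_1[s_2] = 1/3*1/4 + 0*1/2 + 2/3*3/16 = 5/24
  d_1[s_3] = 1/3*11/16 + 0*1/4 + 2/3*1/4 = 19/48
d_1 = (s_1=19/48, s_2=5/24, s_3=19/48)
  d_2[s_1] = 19/48*1/16 + 5/24*1/4 + 19/48*9/16 = 115/384
  d_2[s_2] = 19/48*1/4 + 5/24*1/2 + 19/48*3/16 = 71/256
  d_2[s_3] = 19/48*11/16 + 5/24*1/4 + 19/48*1/4 = 325/768
d_2 = (s_1=115/384, s_2=71/256, s_3=325/768)
  d_3[s_1] = 115/384*1/16 + 71/256*1/4 + 325/768*9/16 = 4007/12288
  d_3[s_2] = 115/384*1/4 + 71/256*1/2 + 325/768*3/16 = 3599/12288
  d_3[s_3] = 115/384*11/16 + 71/256*1/4 + 325/768*1/4 = 2341/6144
d_3 = (s_1=4007/12288, s_2=3599/12288, s_3=2341/6144)

Answer: 4007/12288 3599/12288 2341/6144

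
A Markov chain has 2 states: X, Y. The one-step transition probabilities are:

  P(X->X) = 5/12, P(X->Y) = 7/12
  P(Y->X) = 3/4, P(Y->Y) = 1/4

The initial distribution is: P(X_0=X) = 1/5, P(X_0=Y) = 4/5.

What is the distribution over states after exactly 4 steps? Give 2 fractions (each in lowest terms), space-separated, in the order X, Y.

Answer: 226/405 179/405

Derivation:
Propagating the distribution step by step (d_{t+1} = d_t * P):
d_0 = (X=1/5, Y=4/5)
  d_1[X] = 1/5*5/12 + 4/5*3/4 = 41/60
  d_1[Y] = 1/5*7/12 + 4/5*1/4 = 19/60
d_1 = (X=41/60, Y=19/60)
  d_2[X] = 41/60*5/12 + 19/60*3/4 = 47/90
  d_2[Y] = 41/60*7/12 + 19/60*1/4 = 43/90
d_2 = (X=47/90, Y=43/90)
  d_3[X] = 47/90*5/12 + 43/90*3/4 = 311/540
  d_3[Y] = 47/90*7/12 + 43/90*1/4 = 229/540
d_3 = (X=311/540, Y=229/540)
  d_4[X] = 311/540*5/12 + 229/540*3/4 = 226/405
  d_4[Y] = 311/540*7/12 + 229/540*1/4 = 179/405
d_4 = (X=226/405, Y=179/405)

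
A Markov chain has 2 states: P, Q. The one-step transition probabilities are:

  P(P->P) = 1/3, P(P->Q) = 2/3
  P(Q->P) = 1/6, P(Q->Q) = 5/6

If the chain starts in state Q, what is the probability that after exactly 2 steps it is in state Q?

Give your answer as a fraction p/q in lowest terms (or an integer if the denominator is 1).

Computing P^2 by repeated multiplication:
P^1 =
  P: [1/3, 2/3]
  Q: [1/6, 5/6]
P^2 =
  P: [2/9, 7/9]
  Q: [7/36, 29/36]

(P^2)[Q -> Q] = 29/36

Answer: 29/36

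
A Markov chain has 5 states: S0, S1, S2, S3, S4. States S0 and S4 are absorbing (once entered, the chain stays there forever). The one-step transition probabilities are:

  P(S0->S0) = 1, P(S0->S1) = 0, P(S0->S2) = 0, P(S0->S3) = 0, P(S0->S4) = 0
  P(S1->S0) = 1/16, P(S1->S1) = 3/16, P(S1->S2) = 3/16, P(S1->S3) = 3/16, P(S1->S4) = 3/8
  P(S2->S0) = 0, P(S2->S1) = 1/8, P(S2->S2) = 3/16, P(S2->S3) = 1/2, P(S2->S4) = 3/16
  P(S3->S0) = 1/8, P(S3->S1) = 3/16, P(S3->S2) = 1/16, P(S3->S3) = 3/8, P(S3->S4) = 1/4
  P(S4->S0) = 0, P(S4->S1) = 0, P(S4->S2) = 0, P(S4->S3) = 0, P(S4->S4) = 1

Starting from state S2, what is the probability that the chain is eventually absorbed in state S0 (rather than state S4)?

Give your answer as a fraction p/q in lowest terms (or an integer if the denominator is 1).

Let a_i = P(absorbed in S0 | start in state i).
Boundary conditions: a_S0 = 1, a_S4 = 0.
For each transient state i, a_i = sum_j P(i->j) * a_j:
  a_S1 = 1/16*a_S0 + 3/16*a_S1 + 3/16*a_S2 + 3/16*a_S3 + 3/8*a_S4
  a_S2 = 0*a_S0 + 1/8*a_S1 + 3/16*a_S2 + 1/2*a_S3 + 3/16*a_S4
  a_S3 = 1/8*a_S0 + 3/16*a_S1 + 1/16*a_S2 + 3/8*a_S3 + 1/4*a_S4

Substituting a_S0 = 1 and a_S4 = 0, rearrange to (I - Q) a = r where r[i] = P(i -> S0):
  [13/16, -3/16, -3/16] . (a_S1, a_S2, a_S3) = 1/16
  [-1/8, 13/16, -1/2] . (a_S1, a_S2, a_S3) = 0
  [-3/16, -1/16, 5/8] . (a_S1, a_S2, a_S3) = 1/8

Solving yields:
  a_S1 = 248/1331
  a_S2 = 24/121
  a_S3 = 367/1331

Starting state is S2, so the absorption probability is a_S2 = 24/121.

Answer: 24/121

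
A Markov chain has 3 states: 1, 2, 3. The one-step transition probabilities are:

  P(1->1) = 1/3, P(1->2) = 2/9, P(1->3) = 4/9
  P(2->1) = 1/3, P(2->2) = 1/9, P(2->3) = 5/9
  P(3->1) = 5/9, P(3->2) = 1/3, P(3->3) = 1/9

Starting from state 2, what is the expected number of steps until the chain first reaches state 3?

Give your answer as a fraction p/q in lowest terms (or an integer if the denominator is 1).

Let h_i = expected steps to first reach 3 from state i.
Boundary: h_3 = 0.
First-step equations for the other states:
  h_1 = 1 + 1/3*h_1 + 2/9*h_2 + 4/9*h_3
  h_2 = 1 + 1/3*h_1 + 1/9*h_2 + 5/9*h_3

Substituting h_3 = 0 and rearranging gives the linear system (I - Q) h = 1:
  [2/3, -2/9] . (h_1, h_2) = 1
  [-1/3, 8/9] . (h_1, h_2) = 1

Solving yields:
  h_1 = 15/7
  h_2 = 27/14

Starting state is 2, so the expected hitting time is h_2 = 27/14.

Answer: 27/14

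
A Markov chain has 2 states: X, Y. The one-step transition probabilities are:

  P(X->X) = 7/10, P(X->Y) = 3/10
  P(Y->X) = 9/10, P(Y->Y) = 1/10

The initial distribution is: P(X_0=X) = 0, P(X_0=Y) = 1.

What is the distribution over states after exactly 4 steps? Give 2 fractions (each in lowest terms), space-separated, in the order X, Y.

Propagating the distribution step by step (d_{t+1} = d_t * P):
d_0 = (X=0, Y=1)
  d_1[X] = 0*7/10 + 1*9/10 = 9/10
  d_1[Y] = 0*3/10 + 1*1/10 = 1/10
d_1 = (X=9/10, Y=1/10)
  d_2[X] = 9/10*7/10 + 1/10*9/10 = 18/25
  d_2[Y] = 9/10*3/10 + 1/10*1/10 = 7/25
d_2 = (X=18/25, Y=7/25)
  d_3[X] = 18/25*7/10 + 7/25*9/10 = 189/250
  d_3[Y] = 18/25*3/10 + 7/25*1/10 = 61/250
d_3 = (X=189/250, Y=61/250)
  d_4[X] = 189/250*7/10 + 61/250*9/10 = 468/625
  d_4[Y] = 189/250*3/10 + 61/250*1/10 = 157/625
d_4 = (X=468/625, Y=157/625)

Answer: 468/625 157/625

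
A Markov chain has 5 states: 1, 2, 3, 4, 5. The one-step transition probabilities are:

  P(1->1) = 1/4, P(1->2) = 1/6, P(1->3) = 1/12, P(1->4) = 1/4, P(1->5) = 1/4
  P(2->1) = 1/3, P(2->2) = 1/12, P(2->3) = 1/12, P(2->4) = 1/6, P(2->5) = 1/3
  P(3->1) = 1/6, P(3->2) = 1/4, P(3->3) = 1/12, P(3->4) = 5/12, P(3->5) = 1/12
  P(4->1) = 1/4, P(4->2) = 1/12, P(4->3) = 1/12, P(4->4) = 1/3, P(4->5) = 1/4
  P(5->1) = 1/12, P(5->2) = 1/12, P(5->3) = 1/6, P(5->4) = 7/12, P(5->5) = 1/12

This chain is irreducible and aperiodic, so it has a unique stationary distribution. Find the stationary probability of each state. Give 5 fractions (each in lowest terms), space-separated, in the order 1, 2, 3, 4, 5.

The stationary distribution satisfies pi = pi * P, i.e.:
  pi_1 = 1/4*pi_1 + 1/3*pi_2 + 1/6*pi_3 + 1/4*pi_4 + 1/12*pi_5
  pi_2 = 1/6*pi_1 + 1/12*pi_2 + 1/4*pi_3 + 1/12*pi_4 + 1/12*pi_5
  pi_3 = 1/12*pi_1 + 1/12*pi_2 + 1/12*pi_3 + 1/12*pi_4 + 1/6*pi_5
  pi_4 = 1/4*pi_1 + 1/6*pi_2 + 5/12*pi_3 + 1/3*pi_4 + 7/12*pi_5
  pi_5 = 1/4*pi_1 + 1/3*pi_2 + 1/12*pi_3 + 1/4*pi_4 + 1/12*pi_5
with normalization: pi_1 + pi_2 + pi_3 + pi_4 + pi_5 = 1.

Using the first 4 balance equations plus normalization, the linear system A*pi = b is:
  [-3/4, 1/3, 1/6, 1/4, 1/12] . pi = 0
  [1/6, -11/12, 1/4, 1/12, 1/12] . pi = 0
  [1/12, 1/12, -11/12, 1/12, 1/6] . pi = 0
  [1/4, 1/6, 5/12, -2/3, 7/12] . pi = 0
  [1, 1, 1, 1, 1] . pi = 1

Solving yields:
  pi_1 = 5269/24311
  pi_2 = 2873/24311
  pi_3 = 2448/24311
  pi_4 = 8656/24311
  pi_5 = 5065/24311

Verification (pi * P):
  5269/24311*1/4 + 2873/24311*1/3 + 2448/24311*1/6 + 8656/24311*1/4 + 5065/24311*1/12 = 5269/24311 = pi_1  (ok)
  5269/24311*1/6 + 2873/24311*1/12 + 2448/24311*1/4 + 8656/24311*1/12 + 5065/24311*1/12 = 2873/24311 = pi_2  (ok)
  5269/24311*1/12 + 2873/24311*1/12 + 2448/24311*1/12 + 8656/24311*1/12 + 5065/24311*1/6 = 2448/24311 = pi_3  (ok)
  5269/24311*1/4 + 2873/24311*1/6 + 2448/24311*5/12 + 8656/24311*1/3 + 5065/24311*7/12 = 8656/24311 = pi_4  (ok)
  5269/24311*1/4 + 2873/24311*1/3 + 2448/24311*1/12 + 8656/24311*1/4 + 5065/24311*1/12 = 5065/24311 = pi_5  (ok)

Answer: 5269/24311 2873/24311 2448/24311 8656/24311 5065/24311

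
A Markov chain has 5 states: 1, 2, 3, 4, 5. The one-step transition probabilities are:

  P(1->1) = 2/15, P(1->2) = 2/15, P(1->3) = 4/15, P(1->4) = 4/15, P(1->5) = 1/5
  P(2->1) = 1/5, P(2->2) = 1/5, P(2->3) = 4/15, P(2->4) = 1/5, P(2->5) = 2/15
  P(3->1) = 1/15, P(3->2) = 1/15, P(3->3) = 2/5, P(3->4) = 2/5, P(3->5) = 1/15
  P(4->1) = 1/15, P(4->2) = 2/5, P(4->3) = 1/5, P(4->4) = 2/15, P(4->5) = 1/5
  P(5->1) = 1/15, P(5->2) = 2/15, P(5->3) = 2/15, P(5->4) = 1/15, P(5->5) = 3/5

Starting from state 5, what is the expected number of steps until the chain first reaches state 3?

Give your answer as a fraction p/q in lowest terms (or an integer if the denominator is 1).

Answer: 19560/3473

Derivation:
Let h_i = expected steps to first reach 3 from state i.
Boundary: h_3 = 0.
First-step equations for the other states:
  h_1 = 1 + 2/15*h_1 + 2/15*h_2 + 4/15*h_3 + 4/15*h_4 + 1/5*h_5
  h_2 = 1 + 1/5*h_1 + 1/5*h_2 + 4/15*h_3 + 1/5*h_4 + 2/15*h_5
  h_4 = 1 + 1/15*h_1 + 2/5*h_2 + 1/5*h_3 + 2/15*h_4 + 1/5*h_5
  h_5 = 1 + 1/15*h_1 + 2/15*h_2 + 2/15*h_3 + 1/15*h_4 + 3/5*h_5

Substituting h_3 = 0 and rearranging gives the linear system (I - Q) h = 1:
  [13/15, -2/15, -4/15, -1/5] . (h_1, h_2, h_4, h_5) = 1
  [-1/5, 4/5, -1/5, -2/15] . (h_1, h_2, h_4, h_5) = 1
  [-1/15, -2/5, 13/15, -1/5] . (h_1, h_2, h_4, h_5) = 1
  [-1/15, -2/15, -1/15, 2/5] . (h_1, h_2, h_4, h_5) = 1

Solving yields:
  h_1 = 16245/3473
  h_2 = 15945/3473
  h_4 = 17130/3473
  h_5 = 19560/3473

Starting state is 5, so the expected hitting time is h_5 = 19560/3473.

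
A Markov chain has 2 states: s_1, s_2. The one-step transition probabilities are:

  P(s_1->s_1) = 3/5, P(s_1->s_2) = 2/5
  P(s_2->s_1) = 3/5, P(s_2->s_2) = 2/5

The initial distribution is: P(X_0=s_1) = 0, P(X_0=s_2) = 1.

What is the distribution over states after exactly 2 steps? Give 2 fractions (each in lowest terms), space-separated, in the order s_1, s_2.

Propagating the distribution step by step (d_{t+1} = d_t * P):
d_0 = (s_1=0, s_2=1)
  d_1[s_1] = 0*3/5 + 1*3/5 = 3/5
  d_1[s_2] = 0*2/5 + 1*2/5 = 2/5
d_1 = (s_1=3/5, s_2=2/5)
  d_2[s_1] = 3/5*3/5 + 2/5*3/5 = 3/5
  d_2[s_2] = 3/5*2/5 + 2/5*2/5 = 2/5
d_2 = (s_1=3/5, s_2=2/5)

Answer: 3/5 2/5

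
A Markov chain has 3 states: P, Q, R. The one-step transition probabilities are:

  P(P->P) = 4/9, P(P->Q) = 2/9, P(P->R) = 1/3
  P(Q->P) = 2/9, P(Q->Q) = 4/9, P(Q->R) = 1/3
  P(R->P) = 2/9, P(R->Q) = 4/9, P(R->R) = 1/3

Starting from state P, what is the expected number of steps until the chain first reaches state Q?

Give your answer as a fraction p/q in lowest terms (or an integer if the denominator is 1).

Let h_i = expected steps to first reach Q from state i.
Boundary: h_Q = 0.
First-step equations for the other states:
  h_P = 1 + 4/9*h_P + 2/9*h_Q + 1/3*h_R
  h_R = 1 + 2/9*h_P + 4/9*h_Q + 1/3*h_R

Substituting h_Q = 0 and rearranging gives the linear system (I - Q) h = 1:
  [5/9, -1/3] . (h_P, h_R) = 1
  [-2/9, 2/3] . (h_P, h_R) = 1

Solving yields:
  h_P = 27/8
  h_R = 21/8

Starting state is P, so the expected hitting time is h_P = 27/8.

Answer: 27/8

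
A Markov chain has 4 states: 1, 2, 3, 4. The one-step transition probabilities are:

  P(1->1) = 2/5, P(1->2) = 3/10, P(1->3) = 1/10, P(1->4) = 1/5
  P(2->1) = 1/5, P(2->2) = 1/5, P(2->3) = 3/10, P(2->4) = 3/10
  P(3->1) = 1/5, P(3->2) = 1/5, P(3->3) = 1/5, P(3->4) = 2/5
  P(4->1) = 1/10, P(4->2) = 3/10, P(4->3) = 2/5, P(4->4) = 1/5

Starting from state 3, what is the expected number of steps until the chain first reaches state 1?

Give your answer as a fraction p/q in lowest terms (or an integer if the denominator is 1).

Answer: 605/102

Derivation:
Let h_i = expected steps to first reach 1 from state i.
Boundary: h_1 = 0.
First-step equations for the other states:
  h_2 = 1 + 1/5*h_1 + 1/5*h_2 + 3/10*h_3 + 3/10*h_4
  h_3 = 1 + 1/5*h_1 + 1/5*h_2 + 1/5*h_3 + 2/5*h_4
  h_4 = 1 + 1/10*h_1 + 3/10*h_2 + 2/5*h_3 + 1/5*h_4

Substituting h_1 = 0 and rearranging gives the linear system (I - Q) h = 1:
  [4/5, -3/10, -3/10] . (h_2, h_3, h_4) = 1
  [-1/5, 4/5, -2/5] . (h_2, h_3, h_4) = 1
  [-3/10, -2/5, 4/5] . (h_2, h_3, h_4) = 1

Solving yields:
  h_2 = 100/17
  h_3 = 605/102
  h_4 = 655/102

Starting state is 3, so the expected hitting time is h_3 = 605/102.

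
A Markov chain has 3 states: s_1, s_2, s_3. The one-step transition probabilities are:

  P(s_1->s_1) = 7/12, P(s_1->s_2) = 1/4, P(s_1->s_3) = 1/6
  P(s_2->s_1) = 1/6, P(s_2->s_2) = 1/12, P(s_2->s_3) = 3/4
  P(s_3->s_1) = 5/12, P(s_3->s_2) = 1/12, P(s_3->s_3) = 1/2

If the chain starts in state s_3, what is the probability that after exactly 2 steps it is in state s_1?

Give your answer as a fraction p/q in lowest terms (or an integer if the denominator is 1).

Answer: 67/144

Derivation:
Computing P^2 by repeated multiplication:
P^1 =
  s_1: [7/12, 1/4, 1/6]
  s_2: [1/6, 1/12, 3/4]
  s_3: [5/12, 1/12, 1/2]
P^2 =
  s_1: [65/144, 13/72, 53/144]
  s_2: [61/144, 1/9, 67/144]
  s_3: [67/144, 11/72, 55/144]

(P^2)[s_3 -> s_1] = 67/144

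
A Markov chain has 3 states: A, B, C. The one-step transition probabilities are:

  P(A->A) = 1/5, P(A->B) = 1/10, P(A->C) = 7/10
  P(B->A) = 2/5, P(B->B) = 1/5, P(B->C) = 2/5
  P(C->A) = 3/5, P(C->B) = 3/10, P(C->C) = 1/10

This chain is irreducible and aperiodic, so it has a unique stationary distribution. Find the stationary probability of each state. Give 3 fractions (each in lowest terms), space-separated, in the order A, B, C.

Answer: 2/5 1/5 2/5

Derivation:
The stationary distribution satisfies pi = pi * P, i.e.:
  pi_A = 1/5*pi_A + 2/5*pi_B + 3/5*pi_C
  pi_B = 1/10*pi_A + 1/5*pi_B + 3/10*pi_C
  pi_C = 7/10*pi_A + 2/5*pi_B + 1/10*pi_C
with normalization: pi_A + pi_B + pi_C = 1.

Using the first 2 balance equations plus normalization, the linear system A*pi = b is:
  [-4/5, 2/5, 3/5] . pi = 0
  [1/10, -4/5, 3/10] . pi = 0
  [1, 1, 1] . pi = 1

Solving yields:
  pi_A = 2/5
  pi_B = 1/5
  pi_C = 2/5

Verification (pi * P):
  2/5*1/5 + 1/5*2/5 + 2/5*3/5 = 2/5 = pi_A  (ok)
  2/5*1/10 + 1/5*1/5 + 2/5*3/10 = 1/5 = pi_B  (ok)
  2/5*7/10 + 1/5*2/5 + 2/5*1/10 = 2/5 = pi_C  (ok)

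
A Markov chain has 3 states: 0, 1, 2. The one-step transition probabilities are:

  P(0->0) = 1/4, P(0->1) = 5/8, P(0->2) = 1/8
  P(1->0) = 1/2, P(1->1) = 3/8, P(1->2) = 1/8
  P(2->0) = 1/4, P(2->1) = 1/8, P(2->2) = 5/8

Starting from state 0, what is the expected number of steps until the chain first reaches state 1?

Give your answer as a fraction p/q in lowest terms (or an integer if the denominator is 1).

Answer: 2

Derivation:
Let h_i = expected steps to first reach 1 from state i.
Boundary: h_1 = 0.
First-step equations for the other states:
  h_0 = 1 + 1/4*h_0 + 5/8*h_1 + 1/8*h_2
  h_2 = 1 + 1/4*h_0 + 1/8*h_1 + 5/8*h_2

Substituting h_1 = 0 and rearranging gives the linear system (I - Q) h = 1:
  [3/4, -1/8] . (h_0, h_2) = 1
  [-1/4, 3/8] . (h_0, h_2) = 1

Solving yields:
  h_0 = 2
  h_2 = 4

Starting state is 0, so the expected hitting time is h_0 = 2.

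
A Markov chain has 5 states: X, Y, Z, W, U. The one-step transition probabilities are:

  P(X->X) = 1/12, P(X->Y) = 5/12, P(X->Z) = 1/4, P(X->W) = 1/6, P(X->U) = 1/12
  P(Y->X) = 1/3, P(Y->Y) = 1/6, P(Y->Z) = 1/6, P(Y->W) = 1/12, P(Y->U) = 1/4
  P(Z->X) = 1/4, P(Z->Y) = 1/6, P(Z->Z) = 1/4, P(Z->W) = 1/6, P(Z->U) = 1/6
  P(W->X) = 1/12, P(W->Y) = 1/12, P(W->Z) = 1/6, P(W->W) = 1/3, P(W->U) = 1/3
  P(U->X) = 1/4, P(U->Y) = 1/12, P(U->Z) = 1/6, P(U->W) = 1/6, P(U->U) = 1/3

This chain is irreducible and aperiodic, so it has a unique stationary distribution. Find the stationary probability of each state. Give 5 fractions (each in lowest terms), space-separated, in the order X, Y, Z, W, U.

Answer: 1651/8200 299/1640 1641/8200 2981/16400 769/3280

Derivation:
The stationary distribution satisfies pi = pi * P, i.e.:
  pi_X = 1/12*pi_X + 1/3*pi_Y + 1/4*pi_Z + 1/12*pi_W + 1/4*pi_U
  pi_Y = 5/12*pi_X + 1/6*pi_Y + 1/6*pi_Z + 1/12*pi_W + 1/12*pi_U
  pi_Z = 1/4*pi_X + 1/6*pi_Y + 1/4*pi_Z + 1/6*pi_W + 1/6*pi_U
  pi_W = 1/6*pi_X + 1/12*pi_Y + 1/6*pi_Z + 1/3*pi_W + 1/6*pi_U
  pi_U = 1/12*pi_X + 1/4*pi_Y + 1/6*pi_Z + 1/3*pi_W + 1/3*pi_U
with normalization: pi_X + pi_Y + pi_Z + pi_W + pi_U = 1.

Using the first 4 balance equations plus normalization, the linear system A*pi = b is:
  [-11/12, 1/3, 1/4, 1/12, 1/4] . pi = 0
  [5/12, -5/6, 1/6, 1/12, 1/12] . pi = 0
  [1/4, 1/6, -3/4, 1/6, 1/6] . pi = 0
  [1/6, 1/12, 1/6, -2/3, 1/6] . pi = 0
  [1, 1, 1, 1, 1] . pi = 1

Solving yields:
  pi_X = 1651/8200
  pi_Y = 299/1640
  pi_Z = 1641/8200
  pi_W = 2981/16400
  pi_U = 769/3280

Verification (pi * P):
  1651/8200*1/12 + 299/1640*1/3 + 1641/8200*1/4 + 2981/16400*1/12 + 769/3280*1/4 = 1651/8200 = pi_X  (ok)
  1651/8200*5/12 + 299/1640*1/6 + 1641/8200*1/6 + 2981/16400*1/12 + 769/3280*1/12 = 299/1640 = pi_Y  (ok)
  1651/8200*1/4 + 299/1640*1/6 + 1641/8200*1/4 + 2981/16400*1/6 + 769/3280*1/6 = 1641/8200 = pi_Z  (ok)
  1651/8200*1/6 + 299/1640*1/12 + 1641/8200*1/6 + 2981/16400*1/3 + 769/3280*1/6 = 2981/16400 = pi_W  (ok)
  1651/8200*1/12 + 299/1640*1/4 + 1641/8200*1/6 + 2981/16400*1/3 + 769/3280*1/3 = 769/3280 = pi_U  (ok)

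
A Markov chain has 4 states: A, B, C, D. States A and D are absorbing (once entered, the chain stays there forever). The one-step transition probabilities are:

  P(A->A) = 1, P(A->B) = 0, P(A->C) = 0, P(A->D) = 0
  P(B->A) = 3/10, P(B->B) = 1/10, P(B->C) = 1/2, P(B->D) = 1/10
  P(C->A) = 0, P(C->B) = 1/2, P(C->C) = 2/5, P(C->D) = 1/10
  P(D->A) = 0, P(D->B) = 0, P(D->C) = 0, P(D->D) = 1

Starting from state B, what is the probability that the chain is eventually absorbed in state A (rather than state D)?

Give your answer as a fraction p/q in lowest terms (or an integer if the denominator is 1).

Answer: 18/29

Derivation:
Let a_i = P(absorbed in A | start in state i).
Boundary conditions: a_A = 1, a_D = 0.
For each transient state i, a_i = sum_j P(i->j) * a_j:
  a_B = 3/10*a_A + 1/10*a_B + 1/2*a_C + 1/10*a_D
  a_C = 0*a_A + 1/2*a_B + 2/5*a_C + 1/10*a_D

Substituting a_A = 1 and a_D = 0, rearrange to (I - Q) a = r where r[i] = P(i -> A):
  [9/10, -1/2] . (a_B, a_C) = 3/10
  [-1/2, 3/5] . (a_B, a_C) = 0

Solving yields:
  a_B = 18/29
  a_C = 15/29

Starting state is B, so the absorption probability is a_B = 18/29.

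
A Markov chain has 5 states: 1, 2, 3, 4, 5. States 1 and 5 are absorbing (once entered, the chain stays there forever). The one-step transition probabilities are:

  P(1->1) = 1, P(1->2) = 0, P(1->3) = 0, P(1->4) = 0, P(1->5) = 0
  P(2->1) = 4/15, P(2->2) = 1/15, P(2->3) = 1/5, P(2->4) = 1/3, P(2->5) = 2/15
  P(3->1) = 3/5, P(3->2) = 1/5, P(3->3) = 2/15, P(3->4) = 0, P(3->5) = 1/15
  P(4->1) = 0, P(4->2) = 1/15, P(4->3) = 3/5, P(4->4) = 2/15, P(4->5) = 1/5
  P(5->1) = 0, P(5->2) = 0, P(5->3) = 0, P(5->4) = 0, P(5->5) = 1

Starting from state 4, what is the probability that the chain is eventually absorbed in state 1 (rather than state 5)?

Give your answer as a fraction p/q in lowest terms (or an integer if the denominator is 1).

Answer: 1321/2049

Derivation:
Let a_i = P(absorbed in 1 | start in state i).
Boundary conditions: a_1 = 1, a_5 = 0.
For each transient state i, a_i = sum_j P(i->j) * a_j:
  a_2 = 4/15*a_1 + 1/15*a_2 + 1/5*a_3 + 1/3*a_4 + 2/15*a_5
  a_3 = 3/5*a_1 + 1/5*a_2 + 2/15*a_3 + 0*a_4 + 1/15*a_5
  a_4 = 0*a_1 + 1/15*a_2 + 3/5*a_3 + 2/15*a_4 + 1/5*a_5

Substituting a_1 = 1 and a_5 = 0, rearrange to (I - Q) a = r where r[i] = P(i -> 1):
  [14/15, -1/5, -1/3] . (a_2, a_3, a_4) = 4/15
  [-1/5, 13/15, 0] . (a_2, a_3, a_4) = 3/5
  [-1/15, -3/5, 13/15] . (a_2, a_3, a_4) = 0

Solving yields:
  a_2 = 1432/2049
  a_3 = 583/683
  a_4 = 1321/2049

Starting state is 4, so the absorption probability is a_4 = 1321/2049.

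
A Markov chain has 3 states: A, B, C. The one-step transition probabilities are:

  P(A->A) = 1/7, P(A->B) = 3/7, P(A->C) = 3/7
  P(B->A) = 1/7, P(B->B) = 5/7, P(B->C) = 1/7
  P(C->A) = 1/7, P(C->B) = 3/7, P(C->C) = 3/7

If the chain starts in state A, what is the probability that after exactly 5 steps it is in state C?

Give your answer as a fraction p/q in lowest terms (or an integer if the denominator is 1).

Computing P^5 by repeated multiplication:
P^1 =
  A: [1/7, 3/7, 3/7]
  B: [1/7, 5/7, 1/7]
  C: [1/7, 3/7, 3/7]
P^2 =
  A: [1/7, 27/49, 15/49]
  B: [1/7, 31/49, 11/49]
  C: [1/7, 27/49, 15/49]
P^3 =
  A: [1/7, 201/343, 93/343]
  B: [1/7, 209/343, 85/343]
  C: [1/7, 201/343, 93/343]
P^4 =
  A: [1/7, 1431/2401, 627/2401]
  B: [1/7, 1447/2401, 611/2401]
  C: [1/7, 1431/2401, 627/2401]
P^5 =
  A: [1/7, 10065/16807, 4341/16807]
  B: [1/7, 10097/16807, 4309/16807]
  C: [1/7, 10065/16807, 4341/16807]

(P^5)[A -> C] = 4341/16807

Answer: 4341/16807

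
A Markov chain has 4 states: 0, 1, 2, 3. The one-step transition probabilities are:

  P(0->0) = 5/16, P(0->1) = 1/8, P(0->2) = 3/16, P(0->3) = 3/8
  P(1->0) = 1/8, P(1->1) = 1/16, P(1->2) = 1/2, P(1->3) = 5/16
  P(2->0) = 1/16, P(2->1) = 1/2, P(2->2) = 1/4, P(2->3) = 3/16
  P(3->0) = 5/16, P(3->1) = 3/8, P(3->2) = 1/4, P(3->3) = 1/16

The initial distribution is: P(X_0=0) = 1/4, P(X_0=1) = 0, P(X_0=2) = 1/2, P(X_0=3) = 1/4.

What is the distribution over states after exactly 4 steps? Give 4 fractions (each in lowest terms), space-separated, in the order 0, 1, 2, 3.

Propagating the distribution step by step (d_{t+1} = d_t * P):
d_0 = (0=1/4, 1=0, 2=1/2, 3=1/4)
  d_1[0] = 1/4*5/16 + 0*1/8 + 1/2*1/16 + 1/4*5/16 = 3/16
  d_1[1] = 1/4*1/8 + 0*1/16 + 1/2*1/2 + 1/4*3/8 = 3/8
  d_1[2] = 1/4*3/16 + 0*1/2 + 1/2*1/4 + 1/4*1/4 = 15/64
  d_1[3] = 1/4*3/8 + 0*5/16 + 1/2*3/16 + 1/4*1/16 = 13/64
d_1 = (0=3/16, 1=3/8, 2=15/64, 3=13/64)
  d_2[0] = 3/16*5/16 + 3/8*1/8 + 15/64*1/16 + 13/64*5/16 = 47/256
  d_2[1] = 3/16*1/8 + 3/8*1/16 + 15/64*1/2 + 13/64*3/8 = 123/512
  d_2[2] = 3/16*3/16 + 3/8*1/2 + 15/64*1/4 + 13/64*1/4 = 85/256
  d_2[3] = 3/16*3/8 + 3/8*5/16 + 15/64*3/16 + 13/64*1/16 = 125/512
d_2 = (0=47/256, 1=123/512, 2=85/256, 3=125/512)
  d_3[0] = 47/256*5/16 + 123/512*1/8 + 85/256*1/16 + 125/512*5/16 = 1511/8192
  d_3[1] = 47/256*1/8 + 123/512*1/16 + 85/256*1/2 + 125/512*3/8 = 2421/8192
  d_3[2] = 47/256*3/16 + 123/512*1/2 + 85/256*1/4 + 125/512*1/4 = 1223/4096
  d_3[3] = 47/256*3/8 + 123/512*5/16 + 85/256*3/16 + 125/512*1/16 = 907/4096
d_3 = (0=1511/8192, 1=2421/8192, 2=1223/4096, 3=907/4096)
  d_4[0] = 1511/8192*5/16 + 2421/8192*1/8 + 1223/4096*1/16 + 907/4096*5/16 = 23913/131072
  d_4[1] = 1511/8192*1/8 + 2421/8192*1/16 + 1223/4096*1/2 + 907/4096*3/8 = 35895/131072
  d_4[2] = 1511/8192*3/16 + 2421/8192*1/2 + 1223/4096*1/4 + 907/4096*1/4 = 40941/131072
  d_4[3] = 1511/8192*3/8 + 2421/8192*5/16 + 1223/4096*3/16 + 907/4096*1/16 = 30323/131072
d_4 = (0=23913/131072, 1=35895/131072, 2=40941/131072, 3=30323/131072)

Answer: 23913/131072 35895/131072 40941/131072 30323/131072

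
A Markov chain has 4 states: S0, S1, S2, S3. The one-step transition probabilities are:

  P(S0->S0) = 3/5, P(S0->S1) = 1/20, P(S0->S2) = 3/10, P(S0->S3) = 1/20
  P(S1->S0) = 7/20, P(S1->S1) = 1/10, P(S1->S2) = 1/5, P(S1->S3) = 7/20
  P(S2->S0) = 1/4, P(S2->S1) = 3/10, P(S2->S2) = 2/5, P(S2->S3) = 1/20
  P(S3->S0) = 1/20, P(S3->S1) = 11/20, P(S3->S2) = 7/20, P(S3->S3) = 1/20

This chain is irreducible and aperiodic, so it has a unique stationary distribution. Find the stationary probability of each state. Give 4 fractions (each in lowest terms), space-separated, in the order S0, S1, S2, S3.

The stationary distribution satisfies pi = pi * P, i.e.:
  pi_S0 = 3/5*pi_S0 + 7/20*pi_S1 + 1/4*pi_S2 + 1/20*pi_S3
  pi_S1 = 1/20*pi_S0 + 1/10*pi_S1 + 3/10*pi_S2 + 11/20*pi_S3
  pi_S2 = 3/10*pi_S0 + 1/5*pi_S1 + 2/5*pi_S2 + 7/20*pi_S3
  pi_S3 = 1/20*pi_S0 + 7/20*pi_S1 + 1/20*pi_S2 + 1/20*pi_S3
with normalization: pi_S0 + pi_S1 + pi_S2 + pi_S3 = 1.

Using the first 3 balance equations plus normalization, the linear system A*pi = b is:
  [-2/5, 7/20, 1/4, 1/20] . pi = 0
  [1/20, -9/10, 3/10, 11/20] . pi = 0
  [3/10, 1/5, -3/5, 7/20] . pi = 0
  [1, 1, 1, 1] . pi = 1

Solving yields:
  pi_S0 = 226/593
  pi_S1 = 229/1186
  pi_S2 = 377/1186
  pi_S3 = 64/593

Verification (pi * P):
  226/593*3/5 + 229/1186*7/20 + 377/1186*1/4 + 64/593*1/20 = 226/593 = pi_S0  (ok)
  226/593*1/20 + 229/1186*1/10 + 377/1186*3/10 + 64/593*11/20 = 229/1186 = pi_S1  (ok)
  226/593*3/10 + 229/1186*1/5 + 377/1186*2/5 + 64/593*7/20 = 377/1186 = pi_S2  (ok)
  226/593*1/20 + 229/1186*7/20 + 377/1186*1/20 + 64/593*1/20 = 64/593 = pi_S3  (ok)

Answer: 226/593 229/1186 377/1186 64/593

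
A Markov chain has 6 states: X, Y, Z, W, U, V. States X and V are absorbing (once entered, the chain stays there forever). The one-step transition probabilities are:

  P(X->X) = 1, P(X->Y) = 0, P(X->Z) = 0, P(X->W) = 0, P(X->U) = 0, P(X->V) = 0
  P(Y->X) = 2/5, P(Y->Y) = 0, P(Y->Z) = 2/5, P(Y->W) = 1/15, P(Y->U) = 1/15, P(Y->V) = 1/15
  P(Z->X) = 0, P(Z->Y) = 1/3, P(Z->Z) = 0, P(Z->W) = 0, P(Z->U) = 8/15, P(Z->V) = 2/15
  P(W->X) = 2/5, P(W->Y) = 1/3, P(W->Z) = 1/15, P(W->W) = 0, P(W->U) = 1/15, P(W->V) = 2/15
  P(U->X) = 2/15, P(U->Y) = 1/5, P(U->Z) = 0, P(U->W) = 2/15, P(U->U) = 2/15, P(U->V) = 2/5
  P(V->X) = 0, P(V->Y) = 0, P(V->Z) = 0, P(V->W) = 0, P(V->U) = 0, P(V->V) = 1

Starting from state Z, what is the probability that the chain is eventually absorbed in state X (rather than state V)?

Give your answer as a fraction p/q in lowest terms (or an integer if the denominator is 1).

Answer: 14144/32811

Derivation:
Let a_i = P(absorbed in X | start in state i).
Boundary conditions: a_X = 1, a_V = 0.
For each transient state i, a_i = sum_j P(i->j) * a_j:
  a_Y = 2/5*a_X + 0*a_Y + 2/5*a_Z + 1/15*a_W + 1/15*a_U + 1/15*a_V
  a_Z = 0*a_X + 1/3*a_Y + 0*a_Z + 0*a_W + 8/15*a_U + 2/15*a_V
  a_W = 2/5*a_X + 1/3*a_Y + 1/15*a_Z + 0*a_W + 1/15*a_U + 2/15*a_V
  a_U = 2/15*a_X + 1/5*a_Y + 0*a_Z + 2/15*a_W + 2/15*a_U + 2/5*a_V

Substituting a_X = 1 and a_V = 0, rearrange to (I - Q) a = r where r[i] = P(i -> X):
  [1, -2/5, -1/15, -1/15] . (a_Y, a_Z, a_W, a_U) = 2/5
  [-1/3, 1, 0, -8/15] . (a_Y, a_Z, a_W, a_U) = 0
  [-1/3, -1/15, 1, -1/15] . (a_Y, a_Z, a_W, a_U) = 2/5
  [-1/5, 0, -2/15, 13/15] . (a_Y, a_Z, a_W, a_U) = 2/15

Solving yields:
  a_Y = 21136/32811
  a_Z = 14144/32811
  a_W = 22000/32811
  a_U = 13310/32811

Starting state is Z, so the absorption probability is a_Z = 14144/32811.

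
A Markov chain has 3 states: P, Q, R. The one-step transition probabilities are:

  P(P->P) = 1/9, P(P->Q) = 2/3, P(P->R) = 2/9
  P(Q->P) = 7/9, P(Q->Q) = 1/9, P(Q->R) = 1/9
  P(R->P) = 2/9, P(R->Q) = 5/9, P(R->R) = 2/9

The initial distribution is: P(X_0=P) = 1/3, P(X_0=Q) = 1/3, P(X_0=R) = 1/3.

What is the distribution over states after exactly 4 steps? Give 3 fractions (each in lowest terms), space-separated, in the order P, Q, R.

Answer: 8162/19683 8078/19683 3443/19683

Derivation:
Propagating the distribution step by step (d_{t+1} = d_t * P):
d_0 = (P=1/3, Q=1/3, R=1/3)
  d_1[P] = 1/3*1/9 + 1/3*7/9 + 1/3*2/9 = 10/27
  d_1[Q] = 1/3*2/3 + 1/3*1/9 + 1/3*5/9 = 4/9
  d_1[R] = 1/3*2/9 + 1/3*1/9 + 1/3*2/9 = 5/27
d_1 = (P=10/27, Q=4/9, R=5/27)
  d_2[P] = 10/27*1/9 + 4/9*7/9 + 5/27*2/9 = 104/243
  d_2[Q] = 10/27*2/3 + 4/9*1/9 + 5/27*5/9 = 97/243
  d_2[R] = 10/27*2/9 + 4/9*1/9 + 5/27*2/9 = 14/81
d_2 = (P=104/243, Q=97/243, R=14/81)
  d_3[P] = 104/243*1/9 + 97/243*7/9 + 14/81*2/9 = 289/729
  d_3[Q] = 104/243*2/3 + 97/243*1/9 + 14/81*5/9 = 931/2187
  d_3[R] = 104/243*2/9 + 97/243*1/9 + 14/81*2/9 = 389/2187
d_3 = (P=289/729, Q=931/2187, R=389/2187)
  d_4[P] = 289/729*1/9 + 931/2187*7/9 + 389/2187*2/9 = 8162/19683
  d_4[Q] = 289/729*2/3 + 931/2187*1/9 + 389/2187*5/9 = 8078/19683
  d_4[R] = 289/729*2/9 + 931/2187*1/9 + 389/2187*2/9 = 3443/19683
d_4 = (P=8162/19683, Q=8078/19683, R=3443/19683)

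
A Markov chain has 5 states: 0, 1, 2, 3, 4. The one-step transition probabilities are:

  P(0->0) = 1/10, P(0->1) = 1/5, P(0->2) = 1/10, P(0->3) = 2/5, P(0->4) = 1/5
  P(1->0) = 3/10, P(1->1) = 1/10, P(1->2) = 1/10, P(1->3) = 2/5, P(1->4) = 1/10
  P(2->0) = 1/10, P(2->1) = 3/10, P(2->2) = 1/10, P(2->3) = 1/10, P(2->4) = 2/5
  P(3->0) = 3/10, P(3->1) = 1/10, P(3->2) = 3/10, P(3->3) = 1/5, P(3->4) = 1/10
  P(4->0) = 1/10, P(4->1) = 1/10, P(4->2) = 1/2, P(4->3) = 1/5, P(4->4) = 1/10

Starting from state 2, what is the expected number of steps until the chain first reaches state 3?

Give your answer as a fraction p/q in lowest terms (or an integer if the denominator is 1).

Let h_i = expected steps to first reach 3 from state i.
Boundary: h_3 = 0.
First-step equations for the other states:
  h_0 = 1 + 1/10*h_0 + 1/5*h_1 + 1/10*h_2 + 2/5*h_3 + 1/5*h_4
  h_1 = 1 + 3/10*h_0 + 1/10*h_1 + 1/10*h_2 + 2/5*h_3 + 1/10*h_4
  h_2 = 1 + 1/10*h_0 + 3/10*h_1 + 1/10*h_2 + 1/10*h_3 + 2/5*h_4
  h_4 = 1 + 1/10*h_0 + 1/10*h_1 + 1/2*h_2 + 1/5*h_3 + 1/10*h_4

Substituting h_3 = 0 and rearranging gives the linear system (I - Q) h = 1:
  [9/10, -1/5, -1/10, -1/5] . (h_0, h_1, h_2, h_4) = 1
  [-3/10, 9/10, -1/10, -1/10] . (h_0, h_1, h_2, h_4) = 1
  [-1/10, -3/10, 9/10, -2/5] . (h_0, h_1, h_2, h_4) = 1
  [-1/10, -1/10, -1/2, 9/10] . (h_0, h_1, h_2, h_4) = 1

Solving yields:
  h_0 = 5580/1711
  h_1 = 5420/1711
  h_2 = 7590/1711
  h_4 = 7340/1711

Starting state is 2, so the expected hitting time is h_2 = 7590/1711.

Answer: 7590/1711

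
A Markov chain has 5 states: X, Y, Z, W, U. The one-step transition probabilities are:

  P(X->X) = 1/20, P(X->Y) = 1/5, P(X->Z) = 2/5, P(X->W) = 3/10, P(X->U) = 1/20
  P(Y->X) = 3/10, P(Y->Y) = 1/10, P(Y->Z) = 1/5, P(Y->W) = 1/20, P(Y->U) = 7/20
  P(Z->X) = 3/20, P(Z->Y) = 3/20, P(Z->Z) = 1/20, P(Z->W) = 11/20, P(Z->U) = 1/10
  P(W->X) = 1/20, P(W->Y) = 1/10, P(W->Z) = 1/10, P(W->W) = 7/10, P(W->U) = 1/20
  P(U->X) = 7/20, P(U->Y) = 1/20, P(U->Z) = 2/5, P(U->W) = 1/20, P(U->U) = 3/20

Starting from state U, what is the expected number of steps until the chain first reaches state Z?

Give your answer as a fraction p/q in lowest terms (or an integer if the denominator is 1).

Let h_i = expected steps to first reach Z from state i.
Boundary: h_Z = 0.
First-step equations for the other states:
  h_X = 1 + 1/20*h_X + 1/5*h_Y + 2/5*h_Z + 3/10*h_W + 1/20*h_U
  h_Y = 1 + 3/10*h_X + 1/10*h_Y + 1/5*h_Z + 1/20*h_W + 7/20*h_U
  h_W = 1 + 1/20*h_X + 1/10*h_Y + 1/10*h_Z + 7/10*h_W + 1/20*h_U
  h_U = 1 + 7/20*h_X + 1/20*h_Y + 2/5*h_Z + 1/20*h_W + 3/20*h_U

Substituting h_Z = 0 and rearranging gives the linear system (I - Q) h = 1:
  [19/20, -1/5, -3/10, -1/20] . (h_X, h_Y, h_W, h_U) = 1
  [-3/10, 9/10, -1/20, -7/20] . (h_X, h_Y, h_W, h_U) = 1
  [-1/20, -1/10, 3/10, -1/20] . (h_X, h_Y, h_W, h_U) = 1
  [-7/20, -1/20, -1/20, 17/20] . (h_X, h_Y, h_W, h_U) = 1

Solving yields:
  h_X = 47280/11941
  h_Y = 48720/11941
  h_W = 70680/11941
  h_U = 40540/11941

Starting state is U, so the expected hitting time is h_U = 40540/11941.

Answer: 40540/11941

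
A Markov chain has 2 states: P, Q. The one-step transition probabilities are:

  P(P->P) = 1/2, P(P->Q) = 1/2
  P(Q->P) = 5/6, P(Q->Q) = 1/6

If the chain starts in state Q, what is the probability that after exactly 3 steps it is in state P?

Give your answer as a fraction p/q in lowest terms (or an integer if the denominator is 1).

Answer: 35/54

Derivation:
Computing P^3 by repeated multiplication:
P^1 =
  P: [1/2, 1/2]
  Q: [5/6, 1/6]
P^2 =
  P: [2/3, 1/3]
  Q: [5/9, 4/9]
P^3 =
  P: [11/18, 7/18]
  Q: [35/54, 19/54]

(P^3)[Q -> P] = 35/54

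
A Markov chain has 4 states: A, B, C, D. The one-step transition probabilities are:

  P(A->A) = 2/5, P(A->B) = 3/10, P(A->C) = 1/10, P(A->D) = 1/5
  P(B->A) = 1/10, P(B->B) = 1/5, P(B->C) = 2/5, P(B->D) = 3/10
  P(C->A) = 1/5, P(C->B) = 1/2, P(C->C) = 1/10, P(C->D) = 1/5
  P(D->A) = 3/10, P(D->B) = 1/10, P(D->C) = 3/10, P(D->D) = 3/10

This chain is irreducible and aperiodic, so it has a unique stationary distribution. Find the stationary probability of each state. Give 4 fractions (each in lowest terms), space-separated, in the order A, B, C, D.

The stationary distribution satisfies pi = pi * P, i.e.:
  pi_A = 2/5*pi_A + 1/10*pi_B + 1/5*pi_C + 3/10*pi_D
  pi_B = 3/10*pi_A + 1/5*pi_B + 1/2*pi_C + 1/10*pi_D
  pi_C = 1/10*pi_A + 2/5*pi_B + 1/10*pi_C + 3/10*pi_D
  pi_D = 1/5*pi_A + 3/10*pi_B + 1/5*pi_C + 3/10*pi_D
with normalization: pi_A + pi_B + pi_C + pi_D = 1.

Using the first 3 balance equations plus normalization, the linear system A*pi = b is:
  [-3/5, 1/10, 1/5, 3/10] . pi = 0
  [3/10, -4/5, 1/2, 1/10] . pi = 0
  [1/10, 2/5, -9/10, 3/10] . pi = 0
  [1, 1, 1, 1] . pi = 1

Solving yields:
  pi_A = 59/238
  pi_B = 32/119
  pi_C = 55/238
  pi_D = 30/119

Verification (pi * P):
  59/238*2/5 + 32/119*1/10 + 55/238*1/5 + 30/119*3/10 = 59/238 = pi_A  (ok)
  59/238*3/10 + 32/119*1/5 + 55/238*1/2 + 30/119*1/10 = 32/119 = pi_B  (ok)
  59/238*1/10 + 32/119*2/5 + 55/238*1/10 + 30/119*3/10 = 55/238 = pi_C  (ok)
  59/238*1/5 + 32/119*3/10 + 55/238*1/5 + 30/119*3/10 = 30/119 = pi_D  (ok)

Answer: 59/238 32/119 55/238 30/119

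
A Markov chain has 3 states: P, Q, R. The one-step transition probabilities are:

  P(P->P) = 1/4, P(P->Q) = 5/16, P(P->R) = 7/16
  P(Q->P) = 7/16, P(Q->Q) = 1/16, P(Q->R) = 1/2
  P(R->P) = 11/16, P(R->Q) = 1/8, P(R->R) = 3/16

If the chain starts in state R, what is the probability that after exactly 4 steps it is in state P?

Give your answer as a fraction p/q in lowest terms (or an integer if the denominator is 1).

Computing P^4 by repeated multiplication:
P^1 =
  P: [1/4, 5/16, 7/16]
  Q: [7/16, 1/16, 1/2]
  R: [11/16, 1/8, 3/16]
P^2 =
  P: [1/2, 39/256, 89/256]
  Q: [123/256, 13/64, 81/256]
  R: [91/256, 63/256, 51/128]
P^3 =
  P: [441/1024, 857/4096, 1475/4096]
  Q: [1747/4096, 829/4096, 95/256]
  R: [1927/4096, 361/2048, 1447/4096]
P^4 =
  P: [915/2048, 12627/65536, 23629/65536]
  Q: [29511/65536, 3151/16384, 23421/65536]
  R: [28679/65536, 13251/65536, 11803/32768]

(P^4)[R -> P] = 28679/65536

Answer: 28679/65536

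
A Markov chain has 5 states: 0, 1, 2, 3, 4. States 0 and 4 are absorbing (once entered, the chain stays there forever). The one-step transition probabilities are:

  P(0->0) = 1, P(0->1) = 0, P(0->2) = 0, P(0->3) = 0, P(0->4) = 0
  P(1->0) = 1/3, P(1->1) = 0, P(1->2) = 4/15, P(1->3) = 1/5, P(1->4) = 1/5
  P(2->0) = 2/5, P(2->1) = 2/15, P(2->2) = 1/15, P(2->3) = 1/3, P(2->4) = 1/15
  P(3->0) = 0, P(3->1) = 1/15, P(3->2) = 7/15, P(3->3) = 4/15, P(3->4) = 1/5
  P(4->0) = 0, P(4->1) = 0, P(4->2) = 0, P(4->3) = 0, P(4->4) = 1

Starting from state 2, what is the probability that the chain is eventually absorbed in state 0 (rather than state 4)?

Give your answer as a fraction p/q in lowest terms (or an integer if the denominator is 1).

Let a_i = P(absorbed in 0 | start in state i).
Boundary conditions: a_0 = 1, a_4 = 0.
For each transient state i, a_i = sum_j P(i->j) * a_j:
  a_1 = 1/3*a_0 + 0*a_1 + 4/15*a_2 + 1/5*a_3 + 1/5*a_4
  a_2 = 2/5*a_0 + 2/15*a_1 + 1/15*a_2 + 1/3*a_3 + 1/15*a_4
  a_3 = 0*a_0 + 1/15*a_1 + 7/15*a_2 + 4/15*a_3 + 1/5*a_4

Substituting a_0 = 1 and a_4 = 0, rearrange to (I - Q) a = r where r[i] = P(i -> 0):
  [1, -4/15, -1/5] . (a_1, a_2, a_3) = 1/3
  [-2/15, 14/15, -1/3] . (a_1, a_2, a_3) = 2/5
  [-1/15, -7/15, 11/15] . (a_1, a_2, a_3) = 0

Solving yields:
  a_1 = 985/1593
  a_2 = 41/59
  a_3 = 794/1593

Starting state is 2, so the absorption probability is a_2 = 41/59.

Answer: 41/59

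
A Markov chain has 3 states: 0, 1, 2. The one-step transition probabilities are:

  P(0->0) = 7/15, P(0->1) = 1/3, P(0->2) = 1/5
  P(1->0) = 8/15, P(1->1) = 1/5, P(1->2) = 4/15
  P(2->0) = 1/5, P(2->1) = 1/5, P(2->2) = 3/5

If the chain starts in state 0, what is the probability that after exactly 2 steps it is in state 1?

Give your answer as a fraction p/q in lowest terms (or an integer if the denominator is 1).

Computing P^2 by repeated multiplication:
P^1 =
  0: [7/15, 1/3, 1/5]
  1: [8/15, 1/5, 4/15]
  2: [1/5, 1/5, 3/5]
P^2 =
  0: [98/225, 59/225, 68/225]
  1: [92/225, 61/225, 8/25]
  2: [8/25, 17/75, 34/75]

(P^2)[0 -> 1] = 59/225

Answer: 59/225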